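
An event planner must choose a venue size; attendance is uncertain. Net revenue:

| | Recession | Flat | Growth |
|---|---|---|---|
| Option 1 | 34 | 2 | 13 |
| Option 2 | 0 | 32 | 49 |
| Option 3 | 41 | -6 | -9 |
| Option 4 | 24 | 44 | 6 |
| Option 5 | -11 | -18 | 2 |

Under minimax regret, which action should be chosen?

Option 2

Column bests: Recession=41, Flat=44, Growth=49.
Option 1 regrets: 7, 42, 36 → max 42
Option 2 regrets: 41, 12, 0 → max 41
Option 3 regrets: 0, 50, 58 → max 58
Option 4 regrets: 17, 0, 43 → max 43
Option 5 regrets: 52, 62, 47 → max 62
Smallest max regret = 41 → Option 2.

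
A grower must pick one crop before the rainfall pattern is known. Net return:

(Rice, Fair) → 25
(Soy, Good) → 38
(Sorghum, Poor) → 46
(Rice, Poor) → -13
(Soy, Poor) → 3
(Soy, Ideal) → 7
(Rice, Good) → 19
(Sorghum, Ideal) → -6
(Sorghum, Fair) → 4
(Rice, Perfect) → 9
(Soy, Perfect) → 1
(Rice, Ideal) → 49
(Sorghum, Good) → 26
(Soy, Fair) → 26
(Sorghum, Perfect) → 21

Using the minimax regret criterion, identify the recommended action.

Column bests: Poor=46, Fair=26, Good=38, Ideal=49, Perfect=21.
Soy regrets: 43, 0, 0, 42, 20 → max 43
Rice regrets: 59, 1, 19, 0, 12 → max 59
Sorghum regrets: 0, 22, 12, 55, 0 → max 55
Smallest max regret = 43 → Soy.

Soy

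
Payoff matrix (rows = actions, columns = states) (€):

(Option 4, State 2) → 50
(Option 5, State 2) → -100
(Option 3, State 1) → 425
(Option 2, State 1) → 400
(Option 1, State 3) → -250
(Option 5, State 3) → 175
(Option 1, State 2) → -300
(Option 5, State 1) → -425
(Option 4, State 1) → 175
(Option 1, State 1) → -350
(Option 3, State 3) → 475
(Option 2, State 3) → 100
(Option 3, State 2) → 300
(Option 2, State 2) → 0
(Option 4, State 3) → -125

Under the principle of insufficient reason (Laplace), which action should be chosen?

Option 3

Row averages: Option 1=-300, Option 2=500/3, Option 3=400, Option 4=100/3, Option 5=-350/3
Highest average = 400 → Option 3.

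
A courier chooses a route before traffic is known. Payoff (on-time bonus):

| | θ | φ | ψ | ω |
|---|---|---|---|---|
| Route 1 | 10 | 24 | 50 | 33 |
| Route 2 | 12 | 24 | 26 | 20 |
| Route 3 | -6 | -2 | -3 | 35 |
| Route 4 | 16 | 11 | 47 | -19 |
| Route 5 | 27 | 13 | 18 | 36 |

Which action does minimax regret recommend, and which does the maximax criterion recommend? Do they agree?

minimax regret → Route 1; maximax → Route 1 (agree)

Column bests: θ=27, φ=24, ψ=50, ω=36.
Route 1 regrets: 17, 0, 0, 3 → max 17
Route 2 regrets: 15, 0, 24, 16 → max 24
Route 3 regrets: 33, 26, 53, 1 → max 53
Route 4 regrets: 11, 13, 3, 55 → max 55
Route 5 regrets: 0, 11, 32, 0 → max 32
Smallest max regret = 17 → Route 1.
Row maxima: Route 1=50, Route 2=26, Route 3=35, Route 4=47, Route 5=36
Best best-case = 50 → Route 1.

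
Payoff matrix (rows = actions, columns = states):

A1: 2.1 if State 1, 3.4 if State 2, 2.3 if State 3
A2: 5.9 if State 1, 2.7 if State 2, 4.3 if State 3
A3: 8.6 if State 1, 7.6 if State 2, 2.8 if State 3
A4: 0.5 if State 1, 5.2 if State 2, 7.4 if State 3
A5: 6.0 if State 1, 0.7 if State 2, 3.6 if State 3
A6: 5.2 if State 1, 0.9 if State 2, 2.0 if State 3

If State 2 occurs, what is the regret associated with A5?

Best payoff under State 2 is 7.6.
Regret = 7.6 − 0.7 = 6.9.

6.9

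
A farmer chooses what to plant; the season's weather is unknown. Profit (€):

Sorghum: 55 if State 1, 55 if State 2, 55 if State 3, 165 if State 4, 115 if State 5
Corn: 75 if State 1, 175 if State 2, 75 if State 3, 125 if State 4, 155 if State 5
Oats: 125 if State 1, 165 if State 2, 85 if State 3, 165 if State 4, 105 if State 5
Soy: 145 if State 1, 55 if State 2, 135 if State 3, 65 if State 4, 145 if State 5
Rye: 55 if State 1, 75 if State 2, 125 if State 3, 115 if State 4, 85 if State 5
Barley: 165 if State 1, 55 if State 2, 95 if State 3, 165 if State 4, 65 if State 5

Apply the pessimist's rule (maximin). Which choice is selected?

Oats

Row minima: Sorghum=55, Corn=75, Oats=85, Soy=55, Rye=55, Barley=55
Best worst-case = 85 → Oats.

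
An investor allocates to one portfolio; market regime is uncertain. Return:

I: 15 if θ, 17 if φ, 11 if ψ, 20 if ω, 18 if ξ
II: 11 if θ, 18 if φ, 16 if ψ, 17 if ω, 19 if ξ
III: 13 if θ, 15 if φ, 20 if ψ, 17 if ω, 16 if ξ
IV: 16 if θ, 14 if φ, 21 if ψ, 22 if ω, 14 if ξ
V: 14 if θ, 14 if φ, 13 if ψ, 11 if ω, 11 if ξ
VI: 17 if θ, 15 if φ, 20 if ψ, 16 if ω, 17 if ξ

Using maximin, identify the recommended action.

Row minima: I=11, II=11, III=13, IV=14, V=11, VI=15
Best worst-case = 15 → VI.

VI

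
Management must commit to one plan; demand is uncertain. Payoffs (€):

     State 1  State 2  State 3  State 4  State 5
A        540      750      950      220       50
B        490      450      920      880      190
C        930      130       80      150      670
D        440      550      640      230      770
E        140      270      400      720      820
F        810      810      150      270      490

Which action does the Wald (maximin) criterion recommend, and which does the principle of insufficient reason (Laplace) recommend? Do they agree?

maximin → D; laplace → B (disagree)

Row minima: A=50, B=190, C=80, D=230, E=140, F=150
Best worst-case = 230 → D.
Row averages: A=502, B=586, C=392, D=526, E=470, F=506
Highest average = 586 → B.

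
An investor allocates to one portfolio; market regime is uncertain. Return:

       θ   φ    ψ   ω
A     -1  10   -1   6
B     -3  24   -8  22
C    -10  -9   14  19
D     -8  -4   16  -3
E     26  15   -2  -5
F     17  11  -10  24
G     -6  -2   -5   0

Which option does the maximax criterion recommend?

Row maxima: A=10, B=24, C=19, D=16, E=26, F=24, G=0
Best best-case = 26 → E.

E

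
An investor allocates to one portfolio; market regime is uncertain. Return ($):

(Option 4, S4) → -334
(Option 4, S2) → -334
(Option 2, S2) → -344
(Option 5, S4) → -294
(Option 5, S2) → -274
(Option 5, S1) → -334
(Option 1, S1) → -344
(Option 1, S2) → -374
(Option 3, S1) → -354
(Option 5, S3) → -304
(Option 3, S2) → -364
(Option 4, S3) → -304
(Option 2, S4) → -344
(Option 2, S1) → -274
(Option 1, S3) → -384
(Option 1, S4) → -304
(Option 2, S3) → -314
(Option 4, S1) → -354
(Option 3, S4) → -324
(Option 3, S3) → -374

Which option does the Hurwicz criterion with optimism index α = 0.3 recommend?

Option 5

Option 1: 0.3·(-304) + 0.7·(-384) = -360
Option 2: 0.3·(-274) + 0.7·(-344) = -323
Option 3: 0.3·(-324) + 0.7·(-374) = -359
Option 4: 0.3·(-304) + 0.7·(-354) = -339
Option 5: 0.3·(-274) + 0.7·(-334) = -316
Highest Hurwicz score = -316 → Option 5.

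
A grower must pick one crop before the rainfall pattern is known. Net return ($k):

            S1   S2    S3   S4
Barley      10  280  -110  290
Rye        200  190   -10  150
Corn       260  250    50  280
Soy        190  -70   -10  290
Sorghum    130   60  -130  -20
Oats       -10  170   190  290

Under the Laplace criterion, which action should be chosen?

Row averages: Barley=117.5, Rye=132.5, Corn=210, Soy=100, Sorghum=10, Oats=160
Highest average = 210 → Corn.

Corn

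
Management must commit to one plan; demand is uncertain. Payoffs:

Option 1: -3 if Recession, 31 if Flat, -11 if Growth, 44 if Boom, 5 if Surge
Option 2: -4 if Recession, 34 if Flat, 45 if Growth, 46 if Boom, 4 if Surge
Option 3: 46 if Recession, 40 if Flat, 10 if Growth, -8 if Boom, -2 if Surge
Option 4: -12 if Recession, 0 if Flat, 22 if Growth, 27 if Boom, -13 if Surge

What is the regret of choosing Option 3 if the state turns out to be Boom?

54

Best payoff under Boom is 46.
Regret = 46 − (-8) = 54.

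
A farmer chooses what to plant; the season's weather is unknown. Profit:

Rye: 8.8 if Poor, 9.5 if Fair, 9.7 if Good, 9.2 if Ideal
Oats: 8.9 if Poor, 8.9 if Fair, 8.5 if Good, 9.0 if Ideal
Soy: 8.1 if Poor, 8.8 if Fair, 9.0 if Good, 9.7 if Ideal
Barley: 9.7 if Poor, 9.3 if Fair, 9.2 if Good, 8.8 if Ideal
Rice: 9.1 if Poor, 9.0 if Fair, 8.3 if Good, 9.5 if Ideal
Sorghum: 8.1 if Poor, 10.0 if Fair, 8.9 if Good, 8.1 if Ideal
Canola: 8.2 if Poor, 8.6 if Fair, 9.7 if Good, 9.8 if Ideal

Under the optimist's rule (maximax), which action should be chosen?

Row maxima: Rye=9.7, Oats=9.0, Soy=9.7, Barley=9.7, Rice=9.5, Sorghum=10.0, Canola=9.8
Best best-case = 10.0 → Sorghum.

Sorghum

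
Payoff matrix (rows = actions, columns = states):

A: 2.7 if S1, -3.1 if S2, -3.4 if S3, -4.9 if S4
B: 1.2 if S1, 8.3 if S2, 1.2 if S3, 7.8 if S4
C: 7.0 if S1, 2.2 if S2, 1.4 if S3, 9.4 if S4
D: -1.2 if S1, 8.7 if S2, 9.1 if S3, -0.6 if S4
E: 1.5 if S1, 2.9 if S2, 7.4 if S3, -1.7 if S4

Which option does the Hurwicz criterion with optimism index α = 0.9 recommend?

C

A: 0.9·2.7 + 0.1·(-4.9) = 1.94
B: 0.9·8.3 + 0.1·1.2 = 7.59
C: 0.9·9.4 + 0.1·1.4 = 8.6
D: 0.9·9.1 + 0.1·(-1.2) = 8.07
E: 0.9·7.4 + 0.1·(-1.7) = 6.49
Highest Hurwicz score = 8.6 → C.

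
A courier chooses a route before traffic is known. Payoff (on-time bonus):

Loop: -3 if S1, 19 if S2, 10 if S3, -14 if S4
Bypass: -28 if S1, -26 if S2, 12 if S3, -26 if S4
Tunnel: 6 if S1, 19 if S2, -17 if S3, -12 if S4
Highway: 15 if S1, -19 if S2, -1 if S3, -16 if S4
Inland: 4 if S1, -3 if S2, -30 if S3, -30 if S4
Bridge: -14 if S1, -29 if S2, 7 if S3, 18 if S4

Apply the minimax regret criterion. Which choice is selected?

Column bests: S1=15, S2=19, S3=12, S4=18.
Loop regrets: 18, 0, 2, 32 → max 32
Bypass regrets: 43, 45, 0, 44 → max 45
Tunnel regrets: 9, 0, 29, 30 → max 30
Highway regrets: 0, 38, 13, 34 → max 38
Inland regrets: 11, 22, 42, 48 → max 48
Bridge regrets: 29, 48, 5, 0 → max 48
Smallest max regret = 30 → Tunnel.

Tunnel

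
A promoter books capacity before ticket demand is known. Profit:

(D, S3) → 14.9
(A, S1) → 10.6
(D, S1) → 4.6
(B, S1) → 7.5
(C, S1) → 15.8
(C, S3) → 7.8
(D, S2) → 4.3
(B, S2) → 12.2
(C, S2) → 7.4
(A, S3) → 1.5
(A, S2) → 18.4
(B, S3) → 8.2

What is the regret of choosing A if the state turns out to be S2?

0.0

Best payoff under S2 is 18.4.
Regret = 18.4 − 18.4 = 0.0.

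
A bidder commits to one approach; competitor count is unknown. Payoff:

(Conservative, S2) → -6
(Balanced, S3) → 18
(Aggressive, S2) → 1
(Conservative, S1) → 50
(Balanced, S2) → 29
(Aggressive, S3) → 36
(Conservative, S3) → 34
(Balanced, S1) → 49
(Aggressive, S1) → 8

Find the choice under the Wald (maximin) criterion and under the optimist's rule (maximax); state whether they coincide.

Row minima: Conservative=-6, Balanced=18, Aggressive=1
Best worst-case = 18 → Balanced.
Row maxima: Conservative=50, Balanced=49, Aggressive=36
Best best-case = 50 → Conservative.

maximin → Balanced; maximax → Conservative (disagree)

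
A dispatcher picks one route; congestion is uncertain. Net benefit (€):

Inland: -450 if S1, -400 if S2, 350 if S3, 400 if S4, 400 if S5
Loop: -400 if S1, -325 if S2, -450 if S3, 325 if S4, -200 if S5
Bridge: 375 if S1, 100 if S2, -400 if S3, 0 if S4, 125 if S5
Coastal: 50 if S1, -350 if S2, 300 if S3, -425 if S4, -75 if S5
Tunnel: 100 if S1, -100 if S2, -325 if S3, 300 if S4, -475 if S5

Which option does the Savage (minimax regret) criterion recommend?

Bridge

Column bests: S1=375, S2=100, S3=350, S4=400, S5=400.
Inland regrets: 825, 500, 0, 0, 0 → max 825
Loop regrets: 775, 425, 800, 75, 600 → max 800
Bridge regrets: 0, 0, 750, 400, 275 → max 750
Coastal regrets: 325, 450, 50, 825, 475 → max 825
Tunnel regrets: 275, 200, 675, 100, 875 → max 875
Smallest max regret = 750 → Bridge.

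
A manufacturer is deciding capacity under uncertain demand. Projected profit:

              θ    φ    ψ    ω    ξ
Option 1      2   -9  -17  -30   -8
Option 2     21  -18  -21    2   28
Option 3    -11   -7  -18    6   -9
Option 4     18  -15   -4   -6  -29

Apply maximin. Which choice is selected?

Option 3

Row minima: Option 1=-30, Option 2=-21, Option 3=-18, Option 4=-29
Best worst-case = -18 → Option 3.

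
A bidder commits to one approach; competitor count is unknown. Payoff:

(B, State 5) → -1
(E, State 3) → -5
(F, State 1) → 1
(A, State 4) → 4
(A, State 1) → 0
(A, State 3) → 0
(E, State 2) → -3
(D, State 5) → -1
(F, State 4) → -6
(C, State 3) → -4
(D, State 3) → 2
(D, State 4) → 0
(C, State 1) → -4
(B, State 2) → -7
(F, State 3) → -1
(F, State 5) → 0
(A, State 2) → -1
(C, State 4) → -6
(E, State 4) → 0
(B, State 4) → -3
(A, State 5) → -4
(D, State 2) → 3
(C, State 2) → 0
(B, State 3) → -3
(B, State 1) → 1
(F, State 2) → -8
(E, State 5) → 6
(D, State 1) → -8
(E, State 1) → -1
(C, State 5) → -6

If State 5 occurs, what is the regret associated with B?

Best payoff under State 5 is 6.
Regret = 6 − (-1) = 7.

7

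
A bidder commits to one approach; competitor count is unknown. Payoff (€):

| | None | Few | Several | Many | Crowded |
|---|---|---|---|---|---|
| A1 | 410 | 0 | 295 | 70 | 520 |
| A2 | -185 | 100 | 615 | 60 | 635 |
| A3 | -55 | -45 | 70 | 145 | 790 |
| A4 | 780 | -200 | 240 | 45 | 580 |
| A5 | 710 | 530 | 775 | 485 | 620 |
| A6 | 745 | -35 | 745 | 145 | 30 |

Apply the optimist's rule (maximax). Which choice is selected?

A3

Row maxima: A1=520, A2=635, A3=790, A4=780, A5=775, A6=745
Best best-case = 790 → A3.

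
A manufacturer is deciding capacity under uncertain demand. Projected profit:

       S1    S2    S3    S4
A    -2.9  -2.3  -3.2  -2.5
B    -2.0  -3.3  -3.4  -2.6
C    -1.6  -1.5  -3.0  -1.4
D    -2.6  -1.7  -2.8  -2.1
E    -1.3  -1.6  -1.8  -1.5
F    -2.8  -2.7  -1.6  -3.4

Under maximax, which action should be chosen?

Row maxima: A=-2.3, B=-2.0, C=-1.4, D=-1.7, E=-1.3, F=-1.6
Best best-case = -1.3 → E.

E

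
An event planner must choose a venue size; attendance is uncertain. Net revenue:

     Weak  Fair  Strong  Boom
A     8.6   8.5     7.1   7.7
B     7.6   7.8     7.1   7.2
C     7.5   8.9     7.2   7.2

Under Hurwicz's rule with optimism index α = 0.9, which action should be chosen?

C

A: 0.9·8.6 + 0.1·7.1 = 8.45
B: 0.9·7.8 + 0.1·7.1 = 7.73
C: 0.9·8.9 + 0.1·7.2 = 8.73
Highest Hurwicz score = 8.73 → C.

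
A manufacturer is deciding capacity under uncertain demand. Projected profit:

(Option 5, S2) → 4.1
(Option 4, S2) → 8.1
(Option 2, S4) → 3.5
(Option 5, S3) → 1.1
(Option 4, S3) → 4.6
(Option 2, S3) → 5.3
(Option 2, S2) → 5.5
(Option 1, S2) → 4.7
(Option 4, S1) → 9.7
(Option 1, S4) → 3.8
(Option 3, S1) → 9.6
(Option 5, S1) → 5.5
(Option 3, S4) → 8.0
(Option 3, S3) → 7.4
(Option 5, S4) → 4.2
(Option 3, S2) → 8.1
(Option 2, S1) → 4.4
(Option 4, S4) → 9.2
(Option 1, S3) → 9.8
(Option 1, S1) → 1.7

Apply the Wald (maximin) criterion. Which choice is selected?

Option 3

Row minima: Option 1=1.7, Option 2=3.5, Option 3=7.4, Option 4=4.6, Option 5=1.1
Best worst-case = 7.4 → Option 3.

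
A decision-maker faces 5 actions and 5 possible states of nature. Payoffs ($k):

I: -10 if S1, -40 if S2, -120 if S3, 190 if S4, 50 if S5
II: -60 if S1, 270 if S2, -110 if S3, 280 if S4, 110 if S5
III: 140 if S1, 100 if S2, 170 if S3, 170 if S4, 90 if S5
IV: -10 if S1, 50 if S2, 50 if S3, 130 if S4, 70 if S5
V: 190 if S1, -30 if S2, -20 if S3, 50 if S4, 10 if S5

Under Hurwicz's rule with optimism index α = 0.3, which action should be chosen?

I: 0.3·190 + 0.7·(-120) = -27
II: 0.3·280 + 0.7·(-110) = 7
III: 0.3·170 + 0.7·90 = 114
IV: 0.3·130 + 0.7·(-10) = 32
V: 0.3·190 + 0.7·(-30) = 36
Highest Hurwicz score = 114 → III.

III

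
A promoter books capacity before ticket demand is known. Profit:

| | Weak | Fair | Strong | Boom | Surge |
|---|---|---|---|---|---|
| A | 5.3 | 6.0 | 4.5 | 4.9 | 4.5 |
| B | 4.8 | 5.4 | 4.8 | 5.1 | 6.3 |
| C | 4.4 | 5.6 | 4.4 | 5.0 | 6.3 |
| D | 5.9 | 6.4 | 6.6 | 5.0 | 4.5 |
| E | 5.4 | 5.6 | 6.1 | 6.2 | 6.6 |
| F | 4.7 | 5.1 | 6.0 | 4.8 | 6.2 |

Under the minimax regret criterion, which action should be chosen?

E

Column bests: Weak=5.9, Fair=6.4, Strong=6.6, Boom=6.2, Surge=6.6.
A regrets: 0.6, 0.4, 2.1, 1.3, 2.1 → max 2.1
B regrets: 1.1, 1.0, 1.8, 1.1, 0.3 → max 1.8
C regrets: 1.5, 0.8, 2.2, 1.2, 0.3 → max 2.2
D regrets: 0.0, 0.0, 0.0, 1.2, 2.1 → max 2.1
E regrets: 0.5, 0.8, 0.5, 0.0, 0.0 → max 0.8
F regrets: 1.2, 1.3, 0.6, 1.4, 0.4 → max 1.4
Smallest max regret = 0.8 → E.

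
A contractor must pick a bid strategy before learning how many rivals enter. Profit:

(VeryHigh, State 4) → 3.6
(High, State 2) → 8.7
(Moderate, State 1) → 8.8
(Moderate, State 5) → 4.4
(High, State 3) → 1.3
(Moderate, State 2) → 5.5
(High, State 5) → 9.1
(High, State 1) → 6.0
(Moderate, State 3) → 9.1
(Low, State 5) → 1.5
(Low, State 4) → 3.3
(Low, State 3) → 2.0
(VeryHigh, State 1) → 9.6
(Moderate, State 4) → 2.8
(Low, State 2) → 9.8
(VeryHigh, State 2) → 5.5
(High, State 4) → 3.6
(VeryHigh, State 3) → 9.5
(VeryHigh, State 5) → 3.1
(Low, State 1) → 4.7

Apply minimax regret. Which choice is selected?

Moderate

Column bests: State 1=9.6, State 2=9.8, State 3=9.5, State 4=3.6, State 5=9.1.
Low regrets: 4.9, 0.0, 7.5, 0.3, 7.6 → max 7.6
Moderate regrets: 0.8, 4.3, 0.4, 0.8, 4.7 → max 4.7
High regrets: 3.6, 1.1, 8.2, 0.0, 0.0 → max 8.2
VeryHigh regrets: 0.0, 4.3, 0.0, 0.0, 6.0 → max 6.0
Smallest max regret = 4.7 → Moderate.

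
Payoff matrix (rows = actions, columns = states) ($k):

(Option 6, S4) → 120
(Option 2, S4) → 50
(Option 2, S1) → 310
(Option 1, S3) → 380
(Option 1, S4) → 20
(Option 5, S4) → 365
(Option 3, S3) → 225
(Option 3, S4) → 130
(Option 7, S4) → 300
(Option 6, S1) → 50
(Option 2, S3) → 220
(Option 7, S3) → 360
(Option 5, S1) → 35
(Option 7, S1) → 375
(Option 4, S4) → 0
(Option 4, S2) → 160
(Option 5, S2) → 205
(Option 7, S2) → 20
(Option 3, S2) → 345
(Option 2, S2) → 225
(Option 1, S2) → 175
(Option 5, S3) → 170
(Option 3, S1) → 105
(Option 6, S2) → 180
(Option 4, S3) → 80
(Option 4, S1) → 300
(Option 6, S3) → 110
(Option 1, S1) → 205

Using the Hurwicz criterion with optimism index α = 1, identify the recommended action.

Option 1

Option 1: 1·380 + 0·20 = 380
Option 2: 1·310 + 0·50 = 310
Option 3: 1·345 + 0·105 = 345
Option 4: 1·300 + 0·0 = 300
Option 5: 1·365 + 0·35 = 365
Option 6: 1·180 + 0·50 = 180
Option 7: 1·375 + 0·20 = 375
Highest Hurwicz score = 380 → Option 1.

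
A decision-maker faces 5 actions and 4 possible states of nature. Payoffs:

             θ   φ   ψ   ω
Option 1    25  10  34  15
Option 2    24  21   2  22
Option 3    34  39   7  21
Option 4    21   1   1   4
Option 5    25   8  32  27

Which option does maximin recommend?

Row minima: Option 1=10, Option 2=2, Option 3=7, Option 4=1, Option 5=8
Best worst-case = 10 → Option 1.

Option 1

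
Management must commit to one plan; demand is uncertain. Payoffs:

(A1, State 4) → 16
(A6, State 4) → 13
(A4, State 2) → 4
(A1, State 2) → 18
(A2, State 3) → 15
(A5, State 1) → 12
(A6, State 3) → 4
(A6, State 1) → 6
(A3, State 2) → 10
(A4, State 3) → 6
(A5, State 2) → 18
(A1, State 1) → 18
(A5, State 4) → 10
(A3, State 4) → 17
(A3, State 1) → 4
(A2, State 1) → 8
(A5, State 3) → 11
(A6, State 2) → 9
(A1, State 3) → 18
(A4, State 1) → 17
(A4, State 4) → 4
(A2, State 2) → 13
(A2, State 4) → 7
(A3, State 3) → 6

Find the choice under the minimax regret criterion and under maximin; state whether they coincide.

Column bests: State 1=18, State 2=18, State 3=18, State 4=17.
A1 regrets: 0, 0, 0, 1 → max 1
A2 regrets: 10, 5, 3, 10 → max 10
A3 regrets: 14, 8, 12, 0 → max 14
A4 regrets: 1, 14, 12, 13 → max 14
A5 regrets: 6, 0, 7, 7 → max 7
A6 regrets: 12, 9, 14, 4 → max 14
Smallest max regret = 1 → A1.
Row minima: A1=16, A2=7, A3=4, A4=4, A5=10, A6=4
Best worst-case = 16 → A1.

minimax regret → A1; maximin → A1 (agree)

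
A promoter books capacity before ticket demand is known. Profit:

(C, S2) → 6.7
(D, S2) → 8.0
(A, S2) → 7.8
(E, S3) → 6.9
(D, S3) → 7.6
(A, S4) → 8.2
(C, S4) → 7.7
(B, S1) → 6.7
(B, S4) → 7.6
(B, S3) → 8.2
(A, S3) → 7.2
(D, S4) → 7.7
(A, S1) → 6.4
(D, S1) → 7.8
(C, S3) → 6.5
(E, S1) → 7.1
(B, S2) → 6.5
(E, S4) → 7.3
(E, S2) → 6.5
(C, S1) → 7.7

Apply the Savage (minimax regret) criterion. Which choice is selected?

D

Column bests: S1=7.8, S2=8.0, S3=8.2, S4=8.2.
A regrets: 1.4, 0.2, 1.0, 0.0 → max 1.4
B regrets: 1.1, 1.5, 0.0, 0.6 → max 1.5
C regrets: 0.1, 1.3, 1.7, 0.5 → max 1.7
D regrets: 0.0, 0.0, 0.6, 0.5 → max 0.6
E regrets: 0.7, 1.5, 1.3, 0.9 → max 1.5
Smallest max regret = 0.6 → D.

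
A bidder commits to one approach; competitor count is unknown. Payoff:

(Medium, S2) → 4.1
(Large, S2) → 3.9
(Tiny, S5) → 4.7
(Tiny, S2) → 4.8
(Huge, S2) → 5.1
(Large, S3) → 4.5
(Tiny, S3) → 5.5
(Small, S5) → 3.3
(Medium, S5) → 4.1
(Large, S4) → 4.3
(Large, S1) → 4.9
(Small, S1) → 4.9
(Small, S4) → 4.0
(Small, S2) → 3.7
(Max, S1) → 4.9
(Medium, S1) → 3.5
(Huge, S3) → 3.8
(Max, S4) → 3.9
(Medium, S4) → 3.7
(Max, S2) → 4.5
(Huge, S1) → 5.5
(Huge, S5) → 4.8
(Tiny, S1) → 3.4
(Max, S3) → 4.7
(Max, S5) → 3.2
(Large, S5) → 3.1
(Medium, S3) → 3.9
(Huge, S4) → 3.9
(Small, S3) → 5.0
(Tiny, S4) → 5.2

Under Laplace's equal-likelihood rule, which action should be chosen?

Tiny

Row averages: Tiny=4.72, Small=4.18, Medium=3.86, Large=4.14, Huge=4.62, Max=4.24
Highest average = 4.72 → Tiny.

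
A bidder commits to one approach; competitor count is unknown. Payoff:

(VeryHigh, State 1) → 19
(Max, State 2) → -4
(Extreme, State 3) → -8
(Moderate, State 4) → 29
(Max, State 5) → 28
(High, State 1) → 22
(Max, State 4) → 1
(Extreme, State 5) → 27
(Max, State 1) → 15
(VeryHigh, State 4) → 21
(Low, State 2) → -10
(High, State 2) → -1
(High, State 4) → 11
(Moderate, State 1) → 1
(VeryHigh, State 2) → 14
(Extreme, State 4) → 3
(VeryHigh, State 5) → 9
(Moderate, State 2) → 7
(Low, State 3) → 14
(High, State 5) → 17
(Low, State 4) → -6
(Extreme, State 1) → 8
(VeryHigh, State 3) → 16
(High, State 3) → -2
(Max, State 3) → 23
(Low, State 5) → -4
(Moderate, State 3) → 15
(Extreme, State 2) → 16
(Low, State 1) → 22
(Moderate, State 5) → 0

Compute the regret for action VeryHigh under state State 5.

Best payoff under State 5 is 28.
Regret = 28 − 9 = 19.

19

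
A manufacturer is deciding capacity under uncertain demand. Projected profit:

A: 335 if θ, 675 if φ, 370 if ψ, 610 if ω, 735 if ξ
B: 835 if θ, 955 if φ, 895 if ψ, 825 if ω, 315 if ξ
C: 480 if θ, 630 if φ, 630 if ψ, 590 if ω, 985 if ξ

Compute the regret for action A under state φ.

Best payoff under φ is 955.
Regret = 955 − 675 = 280.

280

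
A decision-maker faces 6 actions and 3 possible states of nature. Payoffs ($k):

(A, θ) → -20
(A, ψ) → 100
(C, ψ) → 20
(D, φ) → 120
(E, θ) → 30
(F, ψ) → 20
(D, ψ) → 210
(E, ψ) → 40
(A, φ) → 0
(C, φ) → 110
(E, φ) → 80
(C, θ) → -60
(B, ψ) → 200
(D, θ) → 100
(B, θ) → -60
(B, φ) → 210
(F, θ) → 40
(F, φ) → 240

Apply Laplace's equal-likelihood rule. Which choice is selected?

Row averages: A=80/3, B=350/3, C=70/3, D=430/3, E=50, F=100
Highest average = 430/3 → D.

D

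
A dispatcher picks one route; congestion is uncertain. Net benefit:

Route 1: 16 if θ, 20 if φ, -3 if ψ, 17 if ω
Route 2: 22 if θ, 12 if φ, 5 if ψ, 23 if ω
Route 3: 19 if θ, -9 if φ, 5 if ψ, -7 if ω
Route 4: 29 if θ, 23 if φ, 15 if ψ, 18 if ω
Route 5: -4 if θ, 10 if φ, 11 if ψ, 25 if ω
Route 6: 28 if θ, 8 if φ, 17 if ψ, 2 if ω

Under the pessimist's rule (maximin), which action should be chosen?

Row minima: Route 1=-3, Route 2=5, Route 3=-9, Route 4=15, Route 5=-4, Route 6=2
Best worst-case = 15 → Route 4.

Route 4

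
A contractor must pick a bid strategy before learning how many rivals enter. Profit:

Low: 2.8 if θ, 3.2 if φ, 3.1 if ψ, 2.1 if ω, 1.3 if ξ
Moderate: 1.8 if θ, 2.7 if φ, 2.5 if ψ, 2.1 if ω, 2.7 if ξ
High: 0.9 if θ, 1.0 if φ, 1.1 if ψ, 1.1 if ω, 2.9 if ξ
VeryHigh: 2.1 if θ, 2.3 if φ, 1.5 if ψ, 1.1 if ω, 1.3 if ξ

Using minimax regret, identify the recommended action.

Column bests: θ=2.8, φ=3.2, ψ=3.1, ω=2.1, ξ=2.9.
Low regrets: 0.0, 0.0, 0.0, 0.0, 1.6 → max 1.6
Moderate regrets: 1.0, 0.5, 0.6, 0.0, 0.2 → max 1.0
High regrets: 1.9, 2.2, 2.0, 1.0, 0.0 → max 2.2
VeryHigh regrets: 0.7, 0.9, 1.6, 1.0, 1.6 → max 1.6
Smallest max regret = 1.0 → Moderate.

Moderate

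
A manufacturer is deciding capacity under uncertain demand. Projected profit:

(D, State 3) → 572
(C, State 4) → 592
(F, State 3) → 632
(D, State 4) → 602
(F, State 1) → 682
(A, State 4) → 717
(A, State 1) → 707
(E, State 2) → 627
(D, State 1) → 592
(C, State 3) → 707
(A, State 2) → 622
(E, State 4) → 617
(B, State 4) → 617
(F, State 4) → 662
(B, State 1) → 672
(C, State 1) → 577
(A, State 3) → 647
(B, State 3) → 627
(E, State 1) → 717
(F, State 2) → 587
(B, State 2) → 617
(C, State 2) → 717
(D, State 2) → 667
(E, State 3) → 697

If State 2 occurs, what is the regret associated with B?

Best payoff under State 2 is 717.
Regret = 717 − 617 = 100.

100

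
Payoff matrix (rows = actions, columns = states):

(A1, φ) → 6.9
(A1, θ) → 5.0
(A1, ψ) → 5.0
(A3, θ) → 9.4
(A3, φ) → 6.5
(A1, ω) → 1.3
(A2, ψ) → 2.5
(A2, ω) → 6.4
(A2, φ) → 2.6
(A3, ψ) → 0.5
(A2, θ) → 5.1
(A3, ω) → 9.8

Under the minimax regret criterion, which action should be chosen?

A2

Column bests: θ=9.4, φ=6.9, ψ=5.0, ω=9.8.
A1 regrets: 4.4, 0.0, 0.0, 8.5 → max 8.5
A2 regrets: 4.3, 4.3, 2.5, 3.4 → max 4.3
A3 regrets: 0.0, 0.4, 4.5, 0.0 → max 4.5
Smallest max regret = 4.3 → A2.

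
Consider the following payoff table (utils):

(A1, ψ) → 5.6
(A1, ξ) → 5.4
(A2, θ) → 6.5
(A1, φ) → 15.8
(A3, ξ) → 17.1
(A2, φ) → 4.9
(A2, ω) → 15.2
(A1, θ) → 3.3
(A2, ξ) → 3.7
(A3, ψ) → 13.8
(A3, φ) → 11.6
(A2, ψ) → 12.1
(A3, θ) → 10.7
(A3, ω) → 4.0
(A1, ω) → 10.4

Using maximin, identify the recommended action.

Row minima: A1=3.3, A2=3.7, A3=4.0
Best worst-case = 4.0 → A3.

A3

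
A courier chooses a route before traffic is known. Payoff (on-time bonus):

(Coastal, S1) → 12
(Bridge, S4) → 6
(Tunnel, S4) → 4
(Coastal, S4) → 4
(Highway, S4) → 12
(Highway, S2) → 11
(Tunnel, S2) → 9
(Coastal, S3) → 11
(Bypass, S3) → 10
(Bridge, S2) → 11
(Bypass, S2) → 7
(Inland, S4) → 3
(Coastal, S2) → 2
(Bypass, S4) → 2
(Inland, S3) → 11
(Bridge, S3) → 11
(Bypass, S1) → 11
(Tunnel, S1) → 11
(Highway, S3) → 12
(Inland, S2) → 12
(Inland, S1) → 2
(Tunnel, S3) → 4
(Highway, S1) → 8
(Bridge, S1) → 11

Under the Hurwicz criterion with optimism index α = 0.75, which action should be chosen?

Bridge: 0.75·11 + 0.25·6 = 9.75
Highway: 0.75·12 + 0.25·8 = 11
Bypass: 0.75·11 + 0.25·2 = 8.75
Inland: 0.75·12 + 0.25·2 = 9.5
Tunnel: 0.75·11 + 0.25·4 = 9.25
Coastal: 0.75·12 + 0.25·2 = 9.5
Highest Hurwicz score = 11 → Highway.

Highway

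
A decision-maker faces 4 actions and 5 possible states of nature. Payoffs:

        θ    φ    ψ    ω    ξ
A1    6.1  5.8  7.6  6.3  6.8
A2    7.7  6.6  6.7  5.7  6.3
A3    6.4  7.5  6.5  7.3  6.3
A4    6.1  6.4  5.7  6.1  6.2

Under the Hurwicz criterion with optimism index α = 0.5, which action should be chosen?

A1: 0.5·7.6 + 0.5·5.8 = 6.7
A2: 0.5·7.7 + 0.5·5.7 = 6.7
A3: 0.5·7.5 + 0.5·6.3 = 6.9
A4: 0.5·6.4 + 0.5·5.7 = 6.05
Highest Hurwicz score = 6.9 → A3.

A3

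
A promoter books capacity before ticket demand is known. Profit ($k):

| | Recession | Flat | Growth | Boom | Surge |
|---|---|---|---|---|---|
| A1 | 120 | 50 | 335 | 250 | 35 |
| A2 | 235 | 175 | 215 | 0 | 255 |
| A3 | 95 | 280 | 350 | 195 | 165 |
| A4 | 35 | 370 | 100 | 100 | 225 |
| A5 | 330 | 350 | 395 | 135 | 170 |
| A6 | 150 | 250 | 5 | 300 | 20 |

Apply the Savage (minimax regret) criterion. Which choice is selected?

Column bests: Recession=330, Flat=370, Growth=395, Boom=300, Surge=255.
A1 regrets: 210, 320, 60, 50, 220 → max 320
A2 regrets: 95, 195, 180, 300, 0 → max 300
A3 regrets: 235, 90, 45, 105, 90 → max 235
A4 regrets: 295, 0, 295, 200, 30 → max 295
A5 regrets: 0, 20, 0, 165, 85 → max 165
A6 regrets: 180, 120, 390, 0, 235 → max 390
Smallest max regret = 165 → A5.

A5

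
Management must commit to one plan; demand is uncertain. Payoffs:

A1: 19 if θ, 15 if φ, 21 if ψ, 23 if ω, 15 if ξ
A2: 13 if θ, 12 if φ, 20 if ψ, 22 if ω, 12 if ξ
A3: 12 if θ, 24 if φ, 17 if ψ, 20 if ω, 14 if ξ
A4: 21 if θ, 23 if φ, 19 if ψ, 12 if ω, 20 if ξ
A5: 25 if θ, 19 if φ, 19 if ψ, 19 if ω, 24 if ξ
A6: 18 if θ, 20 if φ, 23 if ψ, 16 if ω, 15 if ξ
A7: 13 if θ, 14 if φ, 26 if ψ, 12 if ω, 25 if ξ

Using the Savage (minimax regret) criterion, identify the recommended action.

A5

Column bests: θ=25, φ=24, ψ=26, ω=23, ξ=25.
A1 regrets: 6, 9, 5, 0, 10 → max 10
A2 regrets: 12, 12, 6, 1, 13 → max 13
A3 regrets: 13, 0, 9, 3, 11 → max 13
A4 regrets: 4, 1, 7, 11, 5 → max 11
A5 regrets: 0, 5, 7, 4, 1 → max 7
A6 regrets: 7, 4, 3, 7, 10 → max 10
A7 regrets: 12, 10, 0, 11, 0 → max 12
Smallest max regret = 7 → A5.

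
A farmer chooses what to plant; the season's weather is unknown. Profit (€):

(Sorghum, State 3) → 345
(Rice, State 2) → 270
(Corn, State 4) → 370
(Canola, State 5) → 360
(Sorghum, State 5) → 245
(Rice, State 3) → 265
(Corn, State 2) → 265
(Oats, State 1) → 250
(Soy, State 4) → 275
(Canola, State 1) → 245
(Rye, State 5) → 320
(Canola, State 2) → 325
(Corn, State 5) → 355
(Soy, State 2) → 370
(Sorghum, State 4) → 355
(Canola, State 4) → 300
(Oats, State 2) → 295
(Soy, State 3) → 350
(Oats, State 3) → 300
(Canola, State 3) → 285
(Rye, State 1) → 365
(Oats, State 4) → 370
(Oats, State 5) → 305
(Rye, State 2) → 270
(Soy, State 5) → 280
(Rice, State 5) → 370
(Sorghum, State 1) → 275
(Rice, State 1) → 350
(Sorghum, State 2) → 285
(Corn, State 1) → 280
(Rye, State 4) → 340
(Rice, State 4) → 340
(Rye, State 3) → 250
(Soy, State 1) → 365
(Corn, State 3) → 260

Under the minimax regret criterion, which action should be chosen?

Soy

Column bests: State 1=365, State 2=370, State 3=350, State 4=370, State 5=370.
Corn regrets: 85, 105, 90, 0, 15 → max 105
Sorghum regrets: 90, 85, 5, 15, 125 → max 125
Soy regrets: 0, 0, 0, 95, 90 → max 95
Oats regrets: 115, 75, 50, 0, 65 → max 115
Canola regrets: 120, 45, 65, 70, 10 → max 120
Rye regrets: 0, 100, 100, 30, 50 → max 100
Rice regrets: 15, 100, 85, 30, 0 → max 100
Smallest max regret = 95 → Soy.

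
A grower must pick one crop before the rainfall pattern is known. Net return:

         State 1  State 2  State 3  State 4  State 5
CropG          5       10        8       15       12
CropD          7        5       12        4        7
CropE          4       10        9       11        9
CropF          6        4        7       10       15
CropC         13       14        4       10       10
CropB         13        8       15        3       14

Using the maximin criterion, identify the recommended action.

Row minima: CropG=5, CropD=4, CropE=4, CropF=4, CropC=4, CropB=3
Best worst-case = 5 → CropG.

CropG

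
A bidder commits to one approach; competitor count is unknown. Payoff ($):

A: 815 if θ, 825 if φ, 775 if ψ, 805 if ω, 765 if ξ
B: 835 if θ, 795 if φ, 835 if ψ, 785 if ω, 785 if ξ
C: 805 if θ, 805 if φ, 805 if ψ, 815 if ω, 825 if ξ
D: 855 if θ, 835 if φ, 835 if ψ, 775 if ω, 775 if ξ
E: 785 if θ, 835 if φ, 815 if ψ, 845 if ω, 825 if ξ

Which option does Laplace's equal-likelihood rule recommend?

E

Row averages: A=797, B=807, C=811, D=815, E=821
Highest average = 821 → E.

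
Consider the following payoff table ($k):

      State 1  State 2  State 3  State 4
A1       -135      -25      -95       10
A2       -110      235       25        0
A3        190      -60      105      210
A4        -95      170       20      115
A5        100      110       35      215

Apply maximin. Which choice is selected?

A5

Row minima: A1=-135, A2=-110, A3=-60, A4=-95, A5=35
Best worst-case = 35 → A5.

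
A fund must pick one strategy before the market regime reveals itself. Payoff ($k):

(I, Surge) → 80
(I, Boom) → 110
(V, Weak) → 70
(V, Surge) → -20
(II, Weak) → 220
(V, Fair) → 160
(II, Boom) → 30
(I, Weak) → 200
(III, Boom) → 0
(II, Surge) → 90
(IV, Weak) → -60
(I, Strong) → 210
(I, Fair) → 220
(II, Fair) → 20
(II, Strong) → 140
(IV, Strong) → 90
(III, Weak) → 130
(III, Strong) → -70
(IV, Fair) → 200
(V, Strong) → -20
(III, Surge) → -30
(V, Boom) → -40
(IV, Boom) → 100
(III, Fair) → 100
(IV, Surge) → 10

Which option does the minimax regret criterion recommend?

I

Column bests: Weak=220, Fair=220, Strong=210, Boom=110, Surge=90.
I regrets: 20, 0, 0, 0, 10 → max 20
II regrets: 0, 200, 70, 80, 0 → max 200
III regrets: 90, 120, 280, 110, 120 → max 280
IV regrets: 280, 20, 120, 10, 80 → max 280
V regrets: 150, 60, 230, 150, 110 → max 230
Smallest max regret = 20 → I.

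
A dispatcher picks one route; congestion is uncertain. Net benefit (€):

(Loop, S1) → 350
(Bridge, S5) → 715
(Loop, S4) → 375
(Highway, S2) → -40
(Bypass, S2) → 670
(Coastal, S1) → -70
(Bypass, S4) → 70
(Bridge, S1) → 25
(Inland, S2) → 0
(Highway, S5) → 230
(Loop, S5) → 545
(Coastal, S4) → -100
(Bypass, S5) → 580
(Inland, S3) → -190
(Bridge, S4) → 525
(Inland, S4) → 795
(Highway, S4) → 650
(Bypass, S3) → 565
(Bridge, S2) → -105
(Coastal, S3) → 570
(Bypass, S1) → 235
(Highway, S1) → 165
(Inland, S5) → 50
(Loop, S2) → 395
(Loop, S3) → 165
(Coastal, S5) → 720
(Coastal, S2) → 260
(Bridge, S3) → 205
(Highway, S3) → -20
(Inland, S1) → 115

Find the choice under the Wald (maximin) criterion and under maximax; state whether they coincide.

Row minima: Inland=-190, Bridge=-105, Coastal=-100, Highway=-40, Loop=165, Bypass=70
Best worst-case = 165 → Loop.
Row maxima: Inland=795, Bridge=715, Coastal=720, Highway=650, Loop=545, Bypass=670
Best best-case = 795 → Inland.

maximin → Loop; maximax → Inland (disagree)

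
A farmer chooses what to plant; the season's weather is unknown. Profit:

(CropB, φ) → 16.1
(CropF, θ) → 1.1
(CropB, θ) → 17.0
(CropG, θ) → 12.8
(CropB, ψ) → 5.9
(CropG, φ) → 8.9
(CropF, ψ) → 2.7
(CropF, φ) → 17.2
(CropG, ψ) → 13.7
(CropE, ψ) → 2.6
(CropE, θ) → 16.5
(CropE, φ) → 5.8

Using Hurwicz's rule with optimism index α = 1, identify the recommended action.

CropF: 1·17.2 + 0·1.1 = 17.2
CropE: 1·16.5 + 0·2.6 = 16.5
CropG: 1·13.7 + 0·8.9 = 13.7
CropB: 1·17.0 + 0·5.9 = 17
Highest Hurwicz score = 17.2 → CropF.

CropF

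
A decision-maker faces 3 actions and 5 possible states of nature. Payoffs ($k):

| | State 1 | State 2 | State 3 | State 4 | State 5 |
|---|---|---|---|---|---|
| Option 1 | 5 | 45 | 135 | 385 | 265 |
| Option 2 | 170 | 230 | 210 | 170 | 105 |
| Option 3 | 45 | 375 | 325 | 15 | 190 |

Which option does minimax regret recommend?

Column bests: State 1=170, State 2=375, State 3=325, State 4=385, State 5=265.
Option 1 regrets: 165, 330, 190, 0, 0 → max 330
Option 2 regrets: 0, 145, 115, 215, 160 → max 215
Option 3 regrets: 125, 0, 0, 370, 75 → max 370
Smallest max regret = 215 → Option 2.

Option 2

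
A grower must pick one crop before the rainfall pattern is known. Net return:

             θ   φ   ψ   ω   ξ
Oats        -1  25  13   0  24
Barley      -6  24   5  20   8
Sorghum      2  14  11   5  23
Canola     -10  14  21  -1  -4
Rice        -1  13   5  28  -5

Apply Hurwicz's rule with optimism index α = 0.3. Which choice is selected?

Sorghum

Oats: 0.3·25 + 0.7·(-1) = 6.8
Barley: 0.3·24 + 0.7·(-6) = 3
Sorghum: 0.3·23 + 0.7·2 = 8.3
Canola: 0.3·21 + 0.7·(-10) = -0.7
Rice: 0.3·28 + 0.7·(-5) = 4.9
Highest Hurwicz score = 8.3 → Sorghum.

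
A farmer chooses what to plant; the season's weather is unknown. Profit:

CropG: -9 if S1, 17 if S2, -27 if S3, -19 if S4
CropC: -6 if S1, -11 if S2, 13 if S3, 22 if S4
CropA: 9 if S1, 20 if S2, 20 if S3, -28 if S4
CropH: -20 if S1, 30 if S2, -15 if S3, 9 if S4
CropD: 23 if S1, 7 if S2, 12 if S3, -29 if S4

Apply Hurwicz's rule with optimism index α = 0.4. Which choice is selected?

CropC

CropG: 0.4·17 + 0.6·(-27) = -9.4
CropC: 0.4·22 + 0.6·(-11) = 2.2
CropA: 0.4·20 + 0.6·(-28) = -8.8
CropH: 0.4·30 + 0.6·(-20) = 0
CropD: 0.4·23 + 0.6·(-29) = -8.2
Highest Hurwicz score = 2.2 → CropC.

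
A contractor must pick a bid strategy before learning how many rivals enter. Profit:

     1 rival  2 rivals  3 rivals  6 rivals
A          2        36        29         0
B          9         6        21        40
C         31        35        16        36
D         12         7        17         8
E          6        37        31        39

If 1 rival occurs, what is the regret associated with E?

25

Best payoff under 1 rival is 31.
Regret = 31 − 6 = 25.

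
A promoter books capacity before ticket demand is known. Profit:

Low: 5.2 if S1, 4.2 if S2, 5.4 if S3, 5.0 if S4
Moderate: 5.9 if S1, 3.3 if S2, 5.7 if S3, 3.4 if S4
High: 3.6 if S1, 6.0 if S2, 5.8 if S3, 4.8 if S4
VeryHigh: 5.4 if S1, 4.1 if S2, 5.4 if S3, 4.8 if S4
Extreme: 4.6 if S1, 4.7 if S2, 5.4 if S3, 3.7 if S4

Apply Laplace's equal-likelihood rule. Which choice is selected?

Row averages: Low=4.95, Moderate=4.575, High=5.05, VeryHigh=4.925, Extreme=4.6
Highest average = 5.05 → High.

High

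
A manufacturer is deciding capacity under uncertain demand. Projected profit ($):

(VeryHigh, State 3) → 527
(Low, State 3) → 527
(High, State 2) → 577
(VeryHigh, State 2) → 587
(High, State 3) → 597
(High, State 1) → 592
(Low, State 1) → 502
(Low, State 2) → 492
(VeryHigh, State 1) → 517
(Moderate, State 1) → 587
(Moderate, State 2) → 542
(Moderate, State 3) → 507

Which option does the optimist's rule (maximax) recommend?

High

Row maxima: Low=527, Moderate=587, High=597, VeryHigh=587
Best best-case = 597 → High.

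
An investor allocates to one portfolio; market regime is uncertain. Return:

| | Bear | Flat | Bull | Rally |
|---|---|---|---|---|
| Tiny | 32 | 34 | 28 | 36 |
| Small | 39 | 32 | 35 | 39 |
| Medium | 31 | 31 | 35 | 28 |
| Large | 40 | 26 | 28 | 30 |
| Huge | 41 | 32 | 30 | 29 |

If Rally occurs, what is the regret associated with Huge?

Best payoff under Rally is 39.
Regret = 39 − 29 = 10.

10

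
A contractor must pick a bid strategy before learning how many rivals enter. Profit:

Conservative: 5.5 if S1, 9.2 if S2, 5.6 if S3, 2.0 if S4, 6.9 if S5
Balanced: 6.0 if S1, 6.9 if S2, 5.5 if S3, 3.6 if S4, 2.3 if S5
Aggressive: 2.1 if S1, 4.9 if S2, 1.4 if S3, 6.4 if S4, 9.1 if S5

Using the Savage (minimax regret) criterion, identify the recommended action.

Column bests: S1=6.0, S2=9.2, S3=5.6, S4=6.4, S5=9.1.
Conservative regrets: 0.5, 0.0, 0.0, 4.4, 2.2 → max 4.4
Balanced regrets: 0.0, 2.3, 0.1, 2.8, 6.8 → max 6.8
Aggressive regrets: 3.9, 4.3, 4.2, 0.0, 0.0 → max 4.3
Smallest max regret = 4.3 → Aggressive.

Aggressive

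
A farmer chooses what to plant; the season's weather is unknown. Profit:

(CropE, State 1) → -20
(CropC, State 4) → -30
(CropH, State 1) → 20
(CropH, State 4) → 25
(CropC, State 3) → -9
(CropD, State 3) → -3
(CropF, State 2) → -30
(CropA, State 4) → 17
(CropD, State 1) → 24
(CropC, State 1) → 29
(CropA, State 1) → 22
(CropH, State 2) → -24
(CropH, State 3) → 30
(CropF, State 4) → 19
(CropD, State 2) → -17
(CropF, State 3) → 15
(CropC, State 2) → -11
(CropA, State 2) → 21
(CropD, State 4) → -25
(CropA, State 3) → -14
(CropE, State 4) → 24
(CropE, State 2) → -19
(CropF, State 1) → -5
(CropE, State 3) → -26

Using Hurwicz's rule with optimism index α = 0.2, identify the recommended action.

CropC: 0.2·29 + 0.8·(-30) = -18.2
CropH: 0.2·30 + 0.8·(-24) = -13.2
CropE: 0.2·24 + 0.8·(-26) = -16
CropD: 0.2·24 + 0.8·(-25) = -15.2
CropF: 0.2·19 + 0.8·(-30) = -20.2
CropA: 0.2·22 + 0.8·(-14) = -6.8
Highest Hurwicz score = -6.8 → CropA.

CropA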